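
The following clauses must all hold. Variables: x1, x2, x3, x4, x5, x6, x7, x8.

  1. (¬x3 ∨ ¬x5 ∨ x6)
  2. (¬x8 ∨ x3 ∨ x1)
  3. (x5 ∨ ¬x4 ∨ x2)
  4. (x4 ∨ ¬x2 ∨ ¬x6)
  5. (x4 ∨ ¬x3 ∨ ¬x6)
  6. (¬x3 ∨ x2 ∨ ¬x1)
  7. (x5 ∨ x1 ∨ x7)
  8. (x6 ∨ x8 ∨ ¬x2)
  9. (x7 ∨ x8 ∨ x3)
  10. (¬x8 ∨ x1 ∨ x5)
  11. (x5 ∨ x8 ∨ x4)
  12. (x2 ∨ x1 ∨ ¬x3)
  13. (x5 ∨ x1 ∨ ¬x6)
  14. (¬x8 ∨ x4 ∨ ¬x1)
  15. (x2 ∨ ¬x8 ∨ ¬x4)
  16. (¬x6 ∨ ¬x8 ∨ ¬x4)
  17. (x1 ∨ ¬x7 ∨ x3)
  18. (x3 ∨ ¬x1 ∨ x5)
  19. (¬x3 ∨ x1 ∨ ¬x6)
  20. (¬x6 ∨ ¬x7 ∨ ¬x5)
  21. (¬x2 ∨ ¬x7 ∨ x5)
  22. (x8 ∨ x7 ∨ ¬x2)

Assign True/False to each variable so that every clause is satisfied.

x1=True  x2=False  x3=False  x4=False  x5=True  x6=False  x7=True  x8=False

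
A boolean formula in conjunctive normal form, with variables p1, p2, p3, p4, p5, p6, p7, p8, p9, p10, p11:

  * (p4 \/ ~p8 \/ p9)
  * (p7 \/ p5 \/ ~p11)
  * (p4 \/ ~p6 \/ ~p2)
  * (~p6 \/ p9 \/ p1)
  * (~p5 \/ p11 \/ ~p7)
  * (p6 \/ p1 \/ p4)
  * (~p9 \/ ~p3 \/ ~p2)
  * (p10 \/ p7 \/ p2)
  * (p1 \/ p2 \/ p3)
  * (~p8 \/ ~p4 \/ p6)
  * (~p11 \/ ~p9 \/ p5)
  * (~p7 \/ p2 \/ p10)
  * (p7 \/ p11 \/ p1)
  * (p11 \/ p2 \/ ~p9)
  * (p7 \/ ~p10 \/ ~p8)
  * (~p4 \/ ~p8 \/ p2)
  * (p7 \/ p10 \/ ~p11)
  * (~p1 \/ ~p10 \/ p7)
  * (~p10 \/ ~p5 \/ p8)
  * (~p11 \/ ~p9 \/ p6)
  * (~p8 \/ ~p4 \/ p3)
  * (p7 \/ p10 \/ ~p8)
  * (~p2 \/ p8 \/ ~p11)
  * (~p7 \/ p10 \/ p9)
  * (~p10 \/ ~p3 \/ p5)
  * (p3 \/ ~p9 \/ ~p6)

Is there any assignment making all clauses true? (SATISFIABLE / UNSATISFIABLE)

SATISFIABLE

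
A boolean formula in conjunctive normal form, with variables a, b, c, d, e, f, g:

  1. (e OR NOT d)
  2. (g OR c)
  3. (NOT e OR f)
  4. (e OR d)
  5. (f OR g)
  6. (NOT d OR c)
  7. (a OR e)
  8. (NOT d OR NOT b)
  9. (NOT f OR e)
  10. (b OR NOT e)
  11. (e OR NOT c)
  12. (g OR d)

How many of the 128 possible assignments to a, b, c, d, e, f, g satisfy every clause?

4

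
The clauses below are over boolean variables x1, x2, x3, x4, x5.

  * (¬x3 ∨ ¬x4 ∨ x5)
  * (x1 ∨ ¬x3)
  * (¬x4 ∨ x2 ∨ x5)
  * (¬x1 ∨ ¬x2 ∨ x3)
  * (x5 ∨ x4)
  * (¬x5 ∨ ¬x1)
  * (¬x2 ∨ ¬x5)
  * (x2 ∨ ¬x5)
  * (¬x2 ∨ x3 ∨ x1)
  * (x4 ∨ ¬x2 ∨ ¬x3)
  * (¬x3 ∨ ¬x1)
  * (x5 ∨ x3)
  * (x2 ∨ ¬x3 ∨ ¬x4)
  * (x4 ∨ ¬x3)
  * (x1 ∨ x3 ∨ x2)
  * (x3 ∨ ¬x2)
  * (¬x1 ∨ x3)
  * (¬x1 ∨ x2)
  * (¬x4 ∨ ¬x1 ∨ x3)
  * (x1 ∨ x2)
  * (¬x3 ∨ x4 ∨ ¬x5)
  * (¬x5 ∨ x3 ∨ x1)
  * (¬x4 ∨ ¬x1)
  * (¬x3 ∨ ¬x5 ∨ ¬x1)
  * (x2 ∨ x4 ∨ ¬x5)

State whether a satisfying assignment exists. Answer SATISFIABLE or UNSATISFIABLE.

UNSATISFIABLE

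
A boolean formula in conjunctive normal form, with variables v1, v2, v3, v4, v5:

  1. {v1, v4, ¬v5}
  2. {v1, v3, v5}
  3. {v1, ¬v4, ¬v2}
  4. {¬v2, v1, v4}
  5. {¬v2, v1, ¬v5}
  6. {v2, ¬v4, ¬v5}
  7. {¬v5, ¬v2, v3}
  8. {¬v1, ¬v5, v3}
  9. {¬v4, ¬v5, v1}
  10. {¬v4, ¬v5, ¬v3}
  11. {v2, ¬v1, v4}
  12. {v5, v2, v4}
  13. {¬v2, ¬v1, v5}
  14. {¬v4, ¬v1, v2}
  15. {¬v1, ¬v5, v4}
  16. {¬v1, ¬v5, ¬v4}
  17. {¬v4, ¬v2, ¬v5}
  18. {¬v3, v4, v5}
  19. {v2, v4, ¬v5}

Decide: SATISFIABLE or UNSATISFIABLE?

SATISFIABLE

Branch on v1: take v1 = False.
The remaining clauses are satisfied by v2 = False, v3 = True, v4 = True, v5 = False.
So v1 = F  v2 = F  v3 = T  v4 = T  v5 = F is a satisfying assignment.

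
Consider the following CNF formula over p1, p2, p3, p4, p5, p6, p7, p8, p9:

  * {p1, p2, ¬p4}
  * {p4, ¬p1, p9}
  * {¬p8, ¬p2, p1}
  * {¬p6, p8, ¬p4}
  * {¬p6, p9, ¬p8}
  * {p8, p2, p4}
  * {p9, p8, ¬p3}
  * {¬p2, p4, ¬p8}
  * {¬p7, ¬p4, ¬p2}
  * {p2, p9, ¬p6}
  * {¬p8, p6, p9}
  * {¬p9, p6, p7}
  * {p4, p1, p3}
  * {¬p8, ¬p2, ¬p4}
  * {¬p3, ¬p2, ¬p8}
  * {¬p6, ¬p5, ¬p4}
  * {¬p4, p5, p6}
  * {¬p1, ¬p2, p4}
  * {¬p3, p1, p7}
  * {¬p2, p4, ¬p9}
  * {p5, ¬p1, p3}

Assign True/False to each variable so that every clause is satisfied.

p1 = True, p2 = False, p3 = True, p4 = True, p5 = True, p6 = False, p7 = True, p8 = True, p9 = True

Branch on p1: take p1 = True.
Try p2 = False.
Try p3 = True.
The remaining clauses are satisfied by p4 = True, p5 = True, p6 = False, p7 = True, p8 = True, p9 = True.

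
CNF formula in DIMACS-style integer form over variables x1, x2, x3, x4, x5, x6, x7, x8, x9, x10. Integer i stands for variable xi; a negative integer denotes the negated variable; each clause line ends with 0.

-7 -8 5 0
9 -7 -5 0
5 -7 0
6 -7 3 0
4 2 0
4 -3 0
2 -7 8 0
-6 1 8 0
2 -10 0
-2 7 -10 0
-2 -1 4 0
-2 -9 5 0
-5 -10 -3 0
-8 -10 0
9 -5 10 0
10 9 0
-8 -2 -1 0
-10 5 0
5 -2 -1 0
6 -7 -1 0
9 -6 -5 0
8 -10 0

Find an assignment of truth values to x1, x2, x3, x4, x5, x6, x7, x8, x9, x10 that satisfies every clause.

x1 = T, x2 = F, x3 = T, x4 = T, x5 = F, x6 = F, x7 = F, x8 = T, x9 = T, x10 = F

Check each clause:
  1. (NOT x8 OR NOT x7 OR x5) — NOT x7 is true.
  2. (NOT x5 OR x9 OR NOT x7) — NOT x7 is true.
  3. (NOT x7 OR x5) — NOT x7 is true.
  4. (x6 OR x3 OR NOT x7) — NOT x7 is true.
  5. (x2 OR x4) — x4 is true.
  6. (x4 OR NOT x3) — x4 is true.
  7. (NOT x7 OR x2 OR x8) — x8 is true.
  8. (NOT x6 OR x1 OR x8) — x8 is true.
  9. (NOT x10 OR x2) — NOT x10 is true.
  10. (NOT x2 OR NOT x10 OR x7) — NOT x10 is true.
  11. (NOT x1 OR NOT x2 OR x4) — x4 is true.
  12. (NOT x9 OR NOT x2 OR x5) — NOT x2 is true.
  13. (NOT x10 OR NOT x3 OR NOT x5) — NOT x5 is true.
  14. (NOT x8 OR NOT x10) — NOT x10 is true.
  15. (x9 OR NOT x5 OR x10) — x9 is true.
  16. (x10 OR x9) — x9 is true.
  17. (NOT x8 OR NOT x1 OR NOT x2) — NOT x2 is true.
  18. (x5 OR NOT x10) — NOT x10 is true.
  19. (NOT x1 OR NOT x2 OR x5) — NOT x2 is true.
  20. (x6 OR NOT x1 OR NOT x7) — NOT x7 is true.
  21. (x9 OR NOT x5 OR NOT x6) — x9 is true.
  22. (x8 OR NOT x10) — x8 is true.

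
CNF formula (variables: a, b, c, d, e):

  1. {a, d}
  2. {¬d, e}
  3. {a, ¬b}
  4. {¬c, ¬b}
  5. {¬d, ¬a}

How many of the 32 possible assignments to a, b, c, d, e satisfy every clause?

Split on a, then d.
  a=T, d=T: a clause becomes empty — 0.
  a=T, d=F: e free; 3 ways for (b,c) × 2^1 = 6.
  a=F, d=T: remaining (b,c,e) ∈ {(F,F,T); (F,T,T)} — 2.
  a=F, d=F: a clause becomes empty — 0.
Total: 0 + 6 + 2 + 0 = 8.

8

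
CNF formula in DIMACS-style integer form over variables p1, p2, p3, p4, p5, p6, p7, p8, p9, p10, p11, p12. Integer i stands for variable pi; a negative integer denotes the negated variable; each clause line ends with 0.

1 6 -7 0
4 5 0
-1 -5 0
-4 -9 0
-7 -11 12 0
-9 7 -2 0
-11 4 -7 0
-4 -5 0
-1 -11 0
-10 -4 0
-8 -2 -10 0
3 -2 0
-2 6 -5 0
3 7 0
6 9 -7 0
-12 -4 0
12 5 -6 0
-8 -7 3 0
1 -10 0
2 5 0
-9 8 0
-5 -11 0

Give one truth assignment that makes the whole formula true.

p1=F, p2=T, p3=T, p4=F, p5=T, p6=T, p7=T, p8=T, p9=F, p10=F, p11=F, p12=F

Pure literal: p3 appears only positively; assign p3 = True.
Pure literal: p10 appears only negated; assign p10 = False.
Set p1 = False and propagate.
The remaining clauses are satisfied by p2 = True, p4 = False, p5 = True, p6 = True, p7 = True, p8 = True, p9 = False, p11 = False, p12 = False.
Every clause has at least one true literal under this assignment.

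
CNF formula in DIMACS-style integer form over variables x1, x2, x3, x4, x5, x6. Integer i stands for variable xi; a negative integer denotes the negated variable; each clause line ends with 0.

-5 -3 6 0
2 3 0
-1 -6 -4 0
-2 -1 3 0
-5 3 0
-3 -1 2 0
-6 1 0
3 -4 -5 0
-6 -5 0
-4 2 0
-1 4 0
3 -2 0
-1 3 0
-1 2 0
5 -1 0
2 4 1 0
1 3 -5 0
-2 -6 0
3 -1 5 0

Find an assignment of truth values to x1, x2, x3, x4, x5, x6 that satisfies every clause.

x1=F, x2=T, x3=T, x4=T, x5=F, x6=F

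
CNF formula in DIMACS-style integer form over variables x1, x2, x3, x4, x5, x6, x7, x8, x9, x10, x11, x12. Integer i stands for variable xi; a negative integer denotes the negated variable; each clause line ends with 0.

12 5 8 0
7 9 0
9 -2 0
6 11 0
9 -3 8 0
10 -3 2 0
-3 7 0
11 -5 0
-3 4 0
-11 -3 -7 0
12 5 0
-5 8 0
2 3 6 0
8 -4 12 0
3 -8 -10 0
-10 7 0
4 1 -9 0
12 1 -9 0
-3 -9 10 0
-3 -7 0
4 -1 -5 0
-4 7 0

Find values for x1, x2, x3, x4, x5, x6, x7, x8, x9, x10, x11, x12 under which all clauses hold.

x1=False  x2=True  x3=False  x4=True  x5=False  x6=False  x7=True  x8=True  x9=True  x10=False  x11=True  x12=True

x12 occurs only positively in the remaining clauses — set x12 = True.
Set x1 = False and propagate.
Branch on x2: take x2 = True.
  then x9 is forced to True.
  then x4 is forced to True.
  then x7 is forced to True.
  then x3 is forced to False.
Branch on x5: take x5 = False.
For the remaining variables, x6 = False, x8 = True, x10 = False, x11 = True works.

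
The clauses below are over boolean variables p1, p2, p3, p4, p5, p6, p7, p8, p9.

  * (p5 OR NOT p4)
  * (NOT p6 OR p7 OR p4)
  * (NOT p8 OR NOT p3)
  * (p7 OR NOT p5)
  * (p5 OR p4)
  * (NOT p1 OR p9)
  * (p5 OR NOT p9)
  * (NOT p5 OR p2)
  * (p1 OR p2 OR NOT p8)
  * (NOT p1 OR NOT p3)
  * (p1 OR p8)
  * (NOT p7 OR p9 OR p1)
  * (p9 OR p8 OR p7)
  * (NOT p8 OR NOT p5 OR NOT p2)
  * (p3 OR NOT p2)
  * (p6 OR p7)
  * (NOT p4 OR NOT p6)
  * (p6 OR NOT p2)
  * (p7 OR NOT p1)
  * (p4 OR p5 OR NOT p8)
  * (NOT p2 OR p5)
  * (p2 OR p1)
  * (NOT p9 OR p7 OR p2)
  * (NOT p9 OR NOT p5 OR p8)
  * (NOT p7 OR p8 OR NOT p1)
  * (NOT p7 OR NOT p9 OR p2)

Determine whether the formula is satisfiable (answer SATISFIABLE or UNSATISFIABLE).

UNSATISFIABLE

p2 = True:
  propagation gives p3=True, p8=False, p1=False; an empty clause results — contradiction.
p2 = False:
  propagation gives p5=False, p4=False; an empty clause results — contradiction.
Every branch closes, so no satisfying assignment exists.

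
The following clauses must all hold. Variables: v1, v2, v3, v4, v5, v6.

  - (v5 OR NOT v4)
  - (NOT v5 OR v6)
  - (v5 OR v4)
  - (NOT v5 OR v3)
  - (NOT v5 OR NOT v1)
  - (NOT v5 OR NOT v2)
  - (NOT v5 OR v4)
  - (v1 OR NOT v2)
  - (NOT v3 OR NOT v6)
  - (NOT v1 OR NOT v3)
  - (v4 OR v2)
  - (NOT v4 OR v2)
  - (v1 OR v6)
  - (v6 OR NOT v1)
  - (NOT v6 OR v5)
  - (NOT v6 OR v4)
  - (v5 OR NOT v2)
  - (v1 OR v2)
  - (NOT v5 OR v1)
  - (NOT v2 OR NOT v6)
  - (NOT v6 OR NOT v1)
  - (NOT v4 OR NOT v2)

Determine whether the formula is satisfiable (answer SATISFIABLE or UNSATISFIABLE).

UNSATISFIABLE

v5 = True:
  propagation gives v6=True, v3=True; an empty clause results — contradiction.
v5 = False:
  propagation gives v4=False; an empty clause results — contradiction.
Every branch closes, so no satisfying assignment exists.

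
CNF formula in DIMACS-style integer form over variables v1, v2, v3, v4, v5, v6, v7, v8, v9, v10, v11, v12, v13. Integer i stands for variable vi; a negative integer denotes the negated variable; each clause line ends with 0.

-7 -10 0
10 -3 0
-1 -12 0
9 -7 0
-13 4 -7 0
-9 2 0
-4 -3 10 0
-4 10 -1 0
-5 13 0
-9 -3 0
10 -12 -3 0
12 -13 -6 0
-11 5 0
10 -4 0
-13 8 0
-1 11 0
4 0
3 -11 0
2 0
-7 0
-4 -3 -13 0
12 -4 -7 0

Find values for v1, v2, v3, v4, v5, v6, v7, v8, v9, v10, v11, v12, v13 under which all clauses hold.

v1=F, v2=T, v3=T, v4=T, v5=F, v6=T, v7=F, v8=T, v9=F, v10=T, v11=F, v12=F, v13=F

Check each clause:
  1. (~v10 \/ ~v7) — ~v7 is true.
  2. (v10 \/ ~v3) — v10 is true.
  3. (~v1 \/ ~v12) — ~v12 is true.
  4. (~v7 \/ v9) — ~v7 is true.
  5. (~v13 \/ ~v7 \/ v4) — ~v7 is true.
  6. (~v9 \/ v2) — v2 is true.
  7. (~v4 \/ ~v3 \/ v10) — v10 is true.
  8. (~v4 \/ ~v1 \/ v10) — v10 is true.
  9. (~v5 \/ v13) — ~v5 is true.
  10. (~v9 \/ ~v3) — ~v9 is true.
  11. (~v3 \/ ~v12 \/ v10) — v10 is true.
  12. (v12 \/ ~v6 \/ ~v13) — ~v13 is true.
  13. (~v11 \/ v5) — ~v11 is true.
  14. (~v4 \/ v10) — v10 is true.
  15. (~v13 \/ v8) — v8 is true.
  16. (~v1 \/ v11) — ~v1 is true.
  17. (v4) — v4 is true.
  18. (v3 \/ ~v11) — v3 is true.
  19. (v2) — v2 is true.
  20. (~v7) — ~v7 is true.
  21. (~v4 \/ ~v13 \/ ~v3) — ~v13 is true.
  22. (v12 \/ ~v7 \/ ~v4) — ~v7 is true.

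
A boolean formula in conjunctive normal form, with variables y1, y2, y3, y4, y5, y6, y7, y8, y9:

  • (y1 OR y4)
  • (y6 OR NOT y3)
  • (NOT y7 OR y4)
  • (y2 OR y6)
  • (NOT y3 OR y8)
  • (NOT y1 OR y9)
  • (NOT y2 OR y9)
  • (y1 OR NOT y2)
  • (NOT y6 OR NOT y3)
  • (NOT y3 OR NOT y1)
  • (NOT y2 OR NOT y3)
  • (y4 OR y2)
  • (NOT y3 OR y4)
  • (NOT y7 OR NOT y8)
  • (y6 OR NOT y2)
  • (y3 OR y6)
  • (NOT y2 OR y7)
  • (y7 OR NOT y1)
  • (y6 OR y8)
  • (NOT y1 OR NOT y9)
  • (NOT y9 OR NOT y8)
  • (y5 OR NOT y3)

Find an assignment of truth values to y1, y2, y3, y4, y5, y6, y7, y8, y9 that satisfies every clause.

y1=F, y2=F, y3=F, y4=T, y5=T, y6=T, y7=F, y8=F, y9=T

y4 occurs only positively in the remaining clauses — set y4 = True.
Pure literal: y5 appears only positively; assign y5 = True.
Branch on y1: take y1 = False.
  then y2 is forced to False.
  then y6 is forced to True.
  then y3 is forced to False.
Try y7 = False.
The remaining clauses are satisfied by y8 = False, y9 = True.
Every clause has at least one true literal under this assignment.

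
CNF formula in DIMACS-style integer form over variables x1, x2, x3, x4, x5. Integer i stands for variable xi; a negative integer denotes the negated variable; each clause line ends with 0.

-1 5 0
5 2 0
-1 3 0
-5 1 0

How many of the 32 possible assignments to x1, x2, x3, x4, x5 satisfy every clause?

8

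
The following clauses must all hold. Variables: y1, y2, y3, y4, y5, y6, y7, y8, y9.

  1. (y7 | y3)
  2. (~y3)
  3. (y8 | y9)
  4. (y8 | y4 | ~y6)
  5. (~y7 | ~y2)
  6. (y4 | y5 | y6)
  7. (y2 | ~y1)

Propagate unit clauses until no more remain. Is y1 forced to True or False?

False

Unit clause (~y3) sets y3 = False.
In (y3 | y7), y3 is now false; y7 must hold, so y7 = True.
From (~y7 | ~y2) and y7 = True: y2 = False.
In (~y1 | y2), y2 is now false; ~y1 must hold, so y1 = False.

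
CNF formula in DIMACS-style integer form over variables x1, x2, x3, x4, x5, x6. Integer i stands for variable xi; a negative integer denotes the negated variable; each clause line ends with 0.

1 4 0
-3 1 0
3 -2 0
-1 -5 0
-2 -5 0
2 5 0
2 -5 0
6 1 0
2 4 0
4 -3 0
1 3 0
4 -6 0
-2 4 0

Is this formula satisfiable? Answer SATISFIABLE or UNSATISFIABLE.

SATISFIABLE

Pure literal: x4 appears only positively; assign x4 = True.
Set x1 = True and propagate.
  then x5 is forced to False.
  then x2 is forced to True.
  then x3 is forced to True.
x6 is now unconstrained; take x6 = True.
So x1=True, x2=True, x3=True, x4=True, x5=False, x6=True is a satisfying assignment.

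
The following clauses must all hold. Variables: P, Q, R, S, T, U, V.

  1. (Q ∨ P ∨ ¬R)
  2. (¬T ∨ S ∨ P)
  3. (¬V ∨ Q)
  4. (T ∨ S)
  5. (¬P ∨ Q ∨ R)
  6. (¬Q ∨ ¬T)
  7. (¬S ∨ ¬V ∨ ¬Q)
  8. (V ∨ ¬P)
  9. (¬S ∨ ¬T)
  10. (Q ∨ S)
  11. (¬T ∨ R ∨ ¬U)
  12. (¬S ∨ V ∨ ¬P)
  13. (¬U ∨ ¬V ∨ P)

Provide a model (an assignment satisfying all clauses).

P=0, Q=1, R=0, S=1, T=0, U=1, V=0

Try P = False.
Try Q = True.
  then T is forced to False.
  then S is forced to True.
  then V is forced to False.
R, U are now unconstrained; take R = False, U = True.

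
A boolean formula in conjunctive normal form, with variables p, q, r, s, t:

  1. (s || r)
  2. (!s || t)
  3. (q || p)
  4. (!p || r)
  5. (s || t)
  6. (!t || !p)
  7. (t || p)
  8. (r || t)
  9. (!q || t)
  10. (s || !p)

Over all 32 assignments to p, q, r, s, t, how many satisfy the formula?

3

Satisfying assignments:
  p=F q=T r=F s=T t=T
  p=F q=T r=T s=F t=T
  p=F q=T r=T s=T t=T
That's 3 in total.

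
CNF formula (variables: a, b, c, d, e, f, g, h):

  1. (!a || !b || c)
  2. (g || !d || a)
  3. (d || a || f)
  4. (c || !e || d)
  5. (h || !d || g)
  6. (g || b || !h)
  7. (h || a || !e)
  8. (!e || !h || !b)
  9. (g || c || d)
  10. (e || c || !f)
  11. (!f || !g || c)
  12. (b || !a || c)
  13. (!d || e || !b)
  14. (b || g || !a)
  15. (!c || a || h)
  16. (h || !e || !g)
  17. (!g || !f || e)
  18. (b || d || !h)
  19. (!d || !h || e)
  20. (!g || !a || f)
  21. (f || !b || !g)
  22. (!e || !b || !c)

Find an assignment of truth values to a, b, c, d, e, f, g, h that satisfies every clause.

a=False, b=True, c=True, d=False, e=False, f=True, g=False, h=True

Check each clause:
  1. (!b || c || !a) — c is true.
  2. (!d || a || g) — !d is true.
  3. (d || a || f) — f is true.
  4. (d || !e || c) — c is true.
  5. (!d || g || h) — h is true.
  6. (g || !h || b) — b is true.
  7. (!e || h || a) — h is true.
  8. (!b || !e || !h) — !e is true.
  9. (g || c || d) — c is true.
  10. (c || !f || e) — c is true.
  11. (!g || !f || c) — !g is true.
  12. (c || b || !a) — b is true.
  13. (e || !b || !d) — !d is true.
  14. (g || b || !a) — b is true.
  15. (a || h || !c) — h is true.
  16. (!e || !g || h) — h is true.
  17. (!g || e || !f) — !g is true.
  18. (d || b || !h) — b is true.
  19. (!d || !h || e) — !d is true.
  20. (f || !a || !g) — !g is true.
  21. (!g || !b || f) — !g is true.
  22. (!e || !b || !c) — !e is true.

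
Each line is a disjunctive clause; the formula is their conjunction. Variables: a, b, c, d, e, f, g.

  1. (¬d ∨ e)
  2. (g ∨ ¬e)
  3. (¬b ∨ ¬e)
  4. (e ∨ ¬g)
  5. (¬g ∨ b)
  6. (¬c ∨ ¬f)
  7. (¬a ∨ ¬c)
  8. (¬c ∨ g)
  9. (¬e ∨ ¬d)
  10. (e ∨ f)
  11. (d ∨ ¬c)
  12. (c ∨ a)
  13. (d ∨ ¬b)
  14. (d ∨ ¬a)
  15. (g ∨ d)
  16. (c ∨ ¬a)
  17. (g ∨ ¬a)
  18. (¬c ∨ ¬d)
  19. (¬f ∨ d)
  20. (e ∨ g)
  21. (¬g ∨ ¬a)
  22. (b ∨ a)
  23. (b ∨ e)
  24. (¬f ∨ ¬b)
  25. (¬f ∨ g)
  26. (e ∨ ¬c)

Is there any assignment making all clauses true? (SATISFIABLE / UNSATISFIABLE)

e = True:
  propagation gives g=True, b=False; an empty clause results — contradiction.
e = False:
  propagation gives d=False, g=False; an empty clause results — contradiction.
Every branch closes, so no satisfying assignment exists.

UNSATISFIABLE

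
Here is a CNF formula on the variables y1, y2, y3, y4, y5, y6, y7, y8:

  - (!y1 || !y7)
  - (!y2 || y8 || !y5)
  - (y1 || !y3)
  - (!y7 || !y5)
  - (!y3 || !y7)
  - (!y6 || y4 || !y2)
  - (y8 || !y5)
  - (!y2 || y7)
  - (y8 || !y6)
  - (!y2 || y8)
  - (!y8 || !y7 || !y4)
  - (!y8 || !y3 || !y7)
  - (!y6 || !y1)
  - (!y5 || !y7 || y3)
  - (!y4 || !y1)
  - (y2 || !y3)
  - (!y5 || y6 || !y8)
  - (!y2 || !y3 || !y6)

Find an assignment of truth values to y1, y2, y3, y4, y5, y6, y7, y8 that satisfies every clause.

y1=F, y2=F, y3=F, y4=F, y5=F, y6=F, y7=F, y8=F

y5 occurs only negated in the remaining clauses — set y5 = False.
Try y1 = False.
  then y3 is forced to False.
Branch on y2: take y2 = False.
For the remaining variables, y4 = False, y6 = False, y7 = False, y8 = False works.
Every clause has at least one true literal under this assignment.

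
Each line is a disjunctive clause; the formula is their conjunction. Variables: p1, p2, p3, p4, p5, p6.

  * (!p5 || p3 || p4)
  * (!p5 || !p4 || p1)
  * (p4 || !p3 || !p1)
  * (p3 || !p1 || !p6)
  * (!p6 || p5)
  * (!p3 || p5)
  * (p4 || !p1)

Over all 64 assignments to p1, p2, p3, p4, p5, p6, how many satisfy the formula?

16

Case analysis on p1 and p3:
  p1=1, p3=1: remaining (p2,p4,p5,p6) ∈ {(0,1,1,0); (0,1,1,1); (1,1,1,0); (1,1,1,1)} — 4.
  p1=1, p3=0: remaining (p2,p4,p5,p6) ∈ {(0,1,0,0); (0,1,1,0); (1,1,0,0); (1,1,1,0)} — 4.
  p1=0, p3=1: remaining (p2,p4,p5,p6) ∈ {(0,0,1,0); (0,0,1,1); (1,0,1,0); (1,0,1,1)} — 4.
  p1=0, p3=0: remaining (p2,p4,p5,p6) ∈ {(0,0,0,0); (0,1,0,0); (1,0,0,0); (1,1,0,0)} — 4.
Total: 4 + 4 + 4 + 4 = 16.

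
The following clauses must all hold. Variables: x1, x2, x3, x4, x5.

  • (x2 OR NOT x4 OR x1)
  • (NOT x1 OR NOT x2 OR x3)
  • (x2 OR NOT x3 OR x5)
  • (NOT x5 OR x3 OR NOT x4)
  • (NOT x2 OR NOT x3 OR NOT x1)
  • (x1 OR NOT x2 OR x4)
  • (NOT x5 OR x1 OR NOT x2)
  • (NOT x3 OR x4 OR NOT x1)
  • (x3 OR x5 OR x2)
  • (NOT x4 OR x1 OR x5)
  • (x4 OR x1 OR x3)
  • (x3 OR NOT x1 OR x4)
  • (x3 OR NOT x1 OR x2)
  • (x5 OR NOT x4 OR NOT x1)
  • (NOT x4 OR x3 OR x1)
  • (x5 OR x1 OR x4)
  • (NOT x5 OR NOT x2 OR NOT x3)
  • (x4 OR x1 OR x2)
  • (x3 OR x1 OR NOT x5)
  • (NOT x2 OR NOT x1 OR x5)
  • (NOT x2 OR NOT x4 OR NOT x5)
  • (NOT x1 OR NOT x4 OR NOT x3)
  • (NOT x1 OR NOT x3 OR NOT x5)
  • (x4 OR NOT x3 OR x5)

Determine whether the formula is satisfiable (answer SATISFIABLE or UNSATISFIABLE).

UNSATISFIABLE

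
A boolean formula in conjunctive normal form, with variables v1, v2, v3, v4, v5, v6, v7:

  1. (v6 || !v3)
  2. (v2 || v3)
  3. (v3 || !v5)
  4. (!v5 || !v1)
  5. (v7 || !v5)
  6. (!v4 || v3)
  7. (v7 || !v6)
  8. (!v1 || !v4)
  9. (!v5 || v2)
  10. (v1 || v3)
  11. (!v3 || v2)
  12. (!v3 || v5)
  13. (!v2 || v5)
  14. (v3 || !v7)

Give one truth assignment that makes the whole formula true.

Pure literal: v4 appears only negated; assign v4 = False.
Set v1 = False and propagate.
  then v3 is forced to True.
  then v6 is forced to True.
  then v7 is forced to True.
  then v2 is forced to True.
  then v5 is forced to True.
Check each clause:
  1. (v6 || !v3) — v6 is true.
  2. (v2 || v3) — v2 is true.
  3. (!v5 || v3) — v3 is true.
  4. (!v5 || !v1) — !v1 is true.
  5. (!v5 || v7) — v7 is true.
  6. (!v4 || v3) — v3 is true.
  7. (!v6 || v7) — v7 is true.
  8. (!v1 || !v4) — !v4 is true.
  9. (v2 || !v5) — v2 is true.
  10. (v1 || v3) — v3 is true.
  11. (v2 || !v3) — v2 is true.
  12. (!v3 || v5) — v5 is true.
  13. (!v2 || v5) — v5 is true.
  14. (!v7 || v3) — v3 is true.

v1=False, v2=True, v3=True, v4=False, v5=True, v6=True, v7=True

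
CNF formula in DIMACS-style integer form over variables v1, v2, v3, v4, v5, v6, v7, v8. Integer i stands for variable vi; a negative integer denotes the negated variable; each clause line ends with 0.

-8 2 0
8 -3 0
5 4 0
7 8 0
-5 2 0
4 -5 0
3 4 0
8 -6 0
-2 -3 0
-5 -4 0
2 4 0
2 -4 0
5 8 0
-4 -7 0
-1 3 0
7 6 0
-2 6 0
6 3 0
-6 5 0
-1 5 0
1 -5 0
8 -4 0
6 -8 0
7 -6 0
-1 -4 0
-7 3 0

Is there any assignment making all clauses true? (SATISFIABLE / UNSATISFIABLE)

v4 = True:
  propagation gives v5=False, v2=True, v3=False, v8=True; an empty clause results — contradiction.
v4 = False:
  propagation gives v5=True; an empty clause results — contradiction.
Every branch closes, so no satisfying assignment exists.

UNSATISFIABLE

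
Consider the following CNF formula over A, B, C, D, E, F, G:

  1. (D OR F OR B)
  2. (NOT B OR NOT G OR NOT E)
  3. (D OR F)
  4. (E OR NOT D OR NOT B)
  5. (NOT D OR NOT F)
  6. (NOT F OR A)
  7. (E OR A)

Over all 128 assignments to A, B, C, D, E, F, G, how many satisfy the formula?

30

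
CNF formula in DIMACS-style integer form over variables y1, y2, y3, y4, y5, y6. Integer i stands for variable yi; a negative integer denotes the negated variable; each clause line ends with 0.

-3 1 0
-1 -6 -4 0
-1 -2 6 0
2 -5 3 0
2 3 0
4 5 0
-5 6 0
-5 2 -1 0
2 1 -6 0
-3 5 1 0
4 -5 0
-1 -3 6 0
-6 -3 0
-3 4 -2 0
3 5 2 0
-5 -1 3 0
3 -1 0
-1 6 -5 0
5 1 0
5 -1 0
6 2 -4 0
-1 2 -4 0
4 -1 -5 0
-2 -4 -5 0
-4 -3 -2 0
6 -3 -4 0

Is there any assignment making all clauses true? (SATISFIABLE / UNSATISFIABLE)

UNSATISFIABLE

y1 = True:
  propagation gives y3=True, y6=True; an empty clause results — contradiction.
y1 = False:
  propagation gives y3=False, y2=True, y5=True, y6=True; an empty clause results — contradiction.
Every branch closes, so no satisfying assignment exists.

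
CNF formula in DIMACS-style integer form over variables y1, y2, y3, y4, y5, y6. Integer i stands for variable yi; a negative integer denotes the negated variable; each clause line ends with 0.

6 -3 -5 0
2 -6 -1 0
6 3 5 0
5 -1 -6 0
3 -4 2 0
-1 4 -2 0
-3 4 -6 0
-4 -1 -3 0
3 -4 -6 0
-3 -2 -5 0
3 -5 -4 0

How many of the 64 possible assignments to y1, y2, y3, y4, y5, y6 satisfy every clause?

15

Case analysis on y3 and y4:
  y3=T, y4=T: 5 of the 16 assignments to (y1,y2,y5,y6) work.
  y3=T, y4=F: remaining (y1,y2,y5,y6) ∈ {(F,F,F,F); (F,T,F,F); (T,F,F,F)} — 3.
  y3=F, y4=T: a clause becomes empty — 0.
  y3=F, y4=F: 7 of the 16 assignments to (y1,y2,y5,y6) work.
Total: 5 + 3 + 0 + 7 = 15.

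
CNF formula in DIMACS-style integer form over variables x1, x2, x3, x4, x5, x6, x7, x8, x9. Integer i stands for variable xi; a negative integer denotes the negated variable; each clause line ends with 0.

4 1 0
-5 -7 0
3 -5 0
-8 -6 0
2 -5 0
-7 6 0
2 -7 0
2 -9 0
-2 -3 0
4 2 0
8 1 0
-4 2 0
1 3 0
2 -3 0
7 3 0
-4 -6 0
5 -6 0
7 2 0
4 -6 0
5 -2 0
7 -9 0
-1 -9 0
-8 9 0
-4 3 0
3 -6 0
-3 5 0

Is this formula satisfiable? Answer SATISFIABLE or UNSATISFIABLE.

UNSATISFIABLE

x2 = True:
  propagation gives x3=False, x5=False; an empty clause results — contradiction.
x2 = False:
  propagation gives x5=False, x7=False; an empty clause results — contradiction.
Every branch closes, so no satisfying assignment exists.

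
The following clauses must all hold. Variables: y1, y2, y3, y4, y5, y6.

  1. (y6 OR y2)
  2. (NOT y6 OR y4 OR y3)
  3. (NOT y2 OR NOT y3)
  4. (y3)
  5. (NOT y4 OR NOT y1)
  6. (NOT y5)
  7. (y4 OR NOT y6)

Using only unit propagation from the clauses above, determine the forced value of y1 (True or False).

(y3) stands alone — y3 = True.
(NOT y2 OR NOT y3): since y3 = True, the clause reduces to (NOT y2). y2 = False.
(y6 OR y2): since y2 = False, the clause reduces to (y6). y6 = True.
Unit clause (NOT y5) sets y5 = False.
(y4 OR NOT y6): since y6 = True, the clause reduces to (y4). y4 = True.
From (NOT y4 OR NOT y1) and y4 = True: y1 = False.

False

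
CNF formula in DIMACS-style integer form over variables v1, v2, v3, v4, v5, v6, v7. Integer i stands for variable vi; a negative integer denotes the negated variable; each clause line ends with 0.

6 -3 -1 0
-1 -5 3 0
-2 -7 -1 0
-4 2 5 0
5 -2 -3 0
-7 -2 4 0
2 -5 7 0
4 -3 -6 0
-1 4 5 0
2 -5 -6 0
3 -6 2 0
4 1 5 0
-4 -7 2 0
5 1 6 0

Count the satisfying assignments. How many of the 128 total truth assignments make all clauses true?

18

Case analysis on v2 and v5:
  v2=1, v5=1: 12 of the 32 assignments to (v1,v3,v4,v6,v7) work.
  v2=1, v5=0: remaining (v1,v3,v4,v6,v7) ∈ {(0,0,1,1,0); (0,0,1,1,1); (1,0,1,0,0); (1,0,1,1,0)} — 4.
  v2=0, v5=1: remaining (v1,v3,v4,v6,v7) ∈ {(0,0,0,0,1); (0,1,0,0,1)} — 2.
  v2=0, v5=0: a clause becomes empty — 0.
Total: 12 + 4 + 2 + 0 = 18.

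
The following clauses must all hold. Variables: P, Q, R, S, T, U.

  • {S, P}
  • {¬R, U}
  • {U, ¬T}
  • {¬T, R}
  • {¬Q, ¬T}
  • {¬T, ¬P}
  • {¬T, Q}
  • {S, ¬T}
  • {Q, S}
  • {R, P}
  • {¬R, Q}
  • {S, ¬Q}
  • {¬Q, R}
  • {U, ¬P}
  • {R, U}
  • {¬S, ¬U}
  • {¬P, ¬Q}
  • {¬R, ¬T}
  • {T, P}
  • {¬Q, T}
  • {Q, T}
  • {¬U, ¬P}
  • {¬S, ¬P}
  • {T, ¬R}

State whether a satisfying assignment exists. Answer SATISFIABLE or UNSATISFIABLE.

UNSATISFIABLE

T = True:
  propagation gives U=True, R=True; an empty clause results — contradiction.
T = False:
  propagation gives P=True, U=True; an empty clause results — contradiction.
Every branch closes, so no satisfying assignment exists.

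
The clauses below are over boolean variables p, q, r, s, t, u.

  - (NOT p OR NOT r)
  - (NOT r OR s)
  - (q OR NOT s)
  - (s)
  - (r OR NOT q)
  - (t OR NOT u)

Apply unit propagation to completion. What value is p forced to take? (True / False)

(s) stands alone — s = True.
(NOT s OR q): since s = True, the clause reduces to (q). q = True.
(NOT q OR r) with q = True leaves only r, so r = True.
In (NOT r OR NOT p), NOT r is now false; NOT p must hold, so p = False.

False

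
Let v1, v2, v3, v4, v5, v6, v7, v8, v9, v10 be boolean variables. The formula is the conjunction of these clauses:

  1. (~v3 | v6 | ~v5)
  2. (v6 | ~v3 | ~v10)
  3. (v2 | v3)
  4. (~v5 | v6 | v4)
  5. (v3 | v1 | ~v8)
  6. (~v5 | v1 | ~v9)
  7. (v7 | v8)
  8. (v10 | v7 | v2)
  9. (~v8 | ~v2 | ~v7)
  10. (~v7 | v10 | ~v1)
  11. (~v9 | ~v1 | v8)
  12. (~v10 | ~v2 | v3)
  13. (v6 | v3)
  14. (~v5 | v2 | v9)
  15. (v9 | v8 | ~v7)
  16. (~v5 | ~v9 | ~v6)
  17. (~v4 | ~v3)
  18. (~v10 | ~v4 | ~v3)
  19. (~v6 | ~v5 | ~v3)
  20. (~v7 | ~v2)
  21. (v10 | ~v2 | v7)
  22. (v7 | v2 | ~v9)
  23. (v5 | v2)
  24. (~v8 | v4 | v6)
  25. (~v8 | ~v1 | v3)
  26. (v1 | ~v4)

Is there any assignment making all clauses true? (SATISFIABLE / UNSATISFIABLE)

Branch on v1: take v1 = True.
Set v2 = True and propagate.
  then v7 is forced to False.
  then v8 is forced to True.
  then v10 is forced to True.
  then v3 is forced to True.
  then v6 is forced to True.
  then v4 is forced to False.
  then v5 is forced to False.
v9 is now unconstrained; take v9 = False.
So v1=True, v2=True, v3=True, v4=False, v5=False, v6=True, v7=False, v8=True, v9=False, v10=True is a satisfying assignment.

SATISFIABLE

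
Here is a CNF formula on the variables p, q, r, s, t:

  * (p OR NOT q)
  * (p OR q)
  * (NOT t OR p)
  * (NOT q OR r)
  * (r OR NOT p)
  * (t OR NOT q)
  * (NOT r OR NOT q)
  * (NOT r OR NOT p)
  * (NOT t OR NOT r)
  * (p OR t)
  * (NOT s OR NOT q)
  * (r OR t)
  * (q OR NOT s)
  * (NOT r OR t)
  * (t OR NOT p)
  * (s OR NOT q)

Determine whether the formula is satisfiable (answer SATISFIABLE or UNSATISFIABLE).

UNSATISFIABLE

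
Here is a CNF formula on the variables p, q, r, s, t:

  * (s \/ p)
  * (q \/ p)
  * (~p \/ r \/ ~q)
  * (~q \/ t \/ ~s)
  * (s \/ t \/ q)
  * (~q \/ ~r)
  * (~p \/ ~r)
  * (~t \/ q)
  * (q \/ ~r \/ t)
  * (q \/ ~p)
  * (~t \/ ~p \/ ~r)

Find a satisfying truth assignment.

Branch on p: take p = False.
  then s is forced to True.
  then q is forced to True.
  then t is forced to True.
  then r is forced to False.
Every clause has at least one true literal under this assignment.
Check each clause:
  1. (p \/ s) — s is true.
  2. (q \/ p) — q is true.
  3. (~q \/ ~p \/ r) — ~p is true.
  4. (~q \/ ~s \/ t) — t is true.
  5. (s \/ t \/ q) — q is true.
  6. (~q \/ ~r) — ~r is true.
  7. (~r \/ ~p) — ~r is true.
  8. (q \/ ~t) — q is true.
  9. (~r \/ t \/ q) — q is true.
  10. (q \/ ~p) — q is true.
  11. (~t \/ ~p \/ ~r) — ~r is true.

p = F, q = T, r = F, s = T, t = T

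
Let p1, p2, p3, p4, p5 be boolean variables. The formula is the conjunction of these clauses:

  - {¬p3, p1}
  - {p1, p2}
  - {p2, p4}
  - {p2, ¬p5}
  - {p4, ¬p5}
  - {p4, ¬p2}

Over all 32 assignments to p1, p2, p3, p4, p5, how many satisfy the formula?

Case analysis on p2 and p4:
  p2=T, p4=T: p5 free; 3 ways for (p1,p3) × 2^1 = 6.
  p2=T, p4=F: a clause becomes empty — 0.
  p2=F, p4=T: remaining (p1,p3,p5) ∈ {(T,F,F); (T,T,F)} — 2.
  p2=F, p4=F: a clause becomes empty — 0.
Total: 6 + 0 + 2 + 0 = 8.

8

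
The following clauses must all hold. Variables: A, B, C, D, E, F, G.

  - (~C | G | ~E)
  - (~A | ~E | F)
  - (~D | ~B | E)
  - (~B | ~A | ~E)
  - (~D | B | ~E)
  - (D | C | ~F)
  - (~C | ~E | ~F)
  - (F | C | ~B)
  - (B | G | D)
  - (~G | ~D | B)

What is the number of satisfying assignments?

Case analysis on B and E:
  B=T, E=T: remaining (A,C,D,F,G) ∈ {(F,F,T,T,F); (F,F,T,T,T); (F,T,F,F,T); (F,T,T,F,T)} — 4.
  B=T, E=F: forces C=T; D=F; A, F, G free → 2^3 = 8.
  B=F, E=T: remaining (A,C,D,F,G) ∈ {(F,F,F,F,T); (F,T,F,F,T)} — 2.
  B=F, E=F: A free; 7 ways for (C,D,F,G) × 2^1 = 14.
Total: 4 + 8 + 2 + 14 = 28.

28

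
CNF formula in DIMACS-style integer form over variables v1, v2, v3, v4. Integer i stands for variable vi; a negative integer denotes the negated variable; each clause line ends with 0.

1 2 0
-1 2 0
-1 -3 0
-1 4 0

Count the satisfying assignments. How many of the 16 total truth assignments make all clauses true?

The models are:
  v1=F v2=T v3=F v4=F
  v1=F v2=T v3=F v4=T
  v1=F v2=T v3=T v4=F
  v1=F v2=T v3=T v4=T
  v1=T v2=T v3=F v4=T
That's 5 in total.

5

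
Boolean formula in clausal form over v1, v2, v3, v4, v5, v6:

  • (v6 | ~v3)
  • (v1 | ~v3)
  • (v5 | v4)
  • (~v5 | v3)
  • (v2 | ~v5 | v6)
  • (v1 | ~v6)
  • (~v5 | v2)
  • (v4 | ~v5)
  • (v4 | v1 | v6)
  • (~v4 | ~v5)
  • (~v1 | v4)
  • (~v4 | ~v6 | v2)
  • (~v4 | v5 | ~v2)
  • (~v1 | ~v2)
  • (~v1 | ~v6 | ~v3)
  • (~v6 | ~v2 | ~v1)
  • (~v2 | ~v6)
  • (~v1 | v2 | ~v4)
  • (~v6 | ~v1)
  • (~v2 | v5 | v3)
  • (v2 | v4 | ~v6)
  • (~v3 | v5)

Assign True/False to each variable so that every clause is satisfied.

v1=F, v2=F, v3=F, v4=T, v5=F, v6=F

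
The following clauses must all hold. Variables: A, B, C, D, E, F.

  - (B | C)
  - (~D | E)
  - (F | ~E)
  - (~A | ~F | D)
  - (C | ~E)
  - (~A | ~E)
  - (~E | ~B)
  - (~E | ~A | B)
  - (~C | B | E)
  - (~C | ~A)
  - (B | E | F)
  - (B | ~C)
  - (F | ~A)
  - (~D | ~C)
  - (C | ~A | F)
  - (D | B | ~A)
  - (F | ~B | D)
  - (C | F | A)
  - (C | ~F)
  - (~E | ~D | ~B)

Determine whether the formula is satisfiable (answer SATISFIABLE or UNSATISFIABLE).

Branch on A: take A = False.
For the remaining variables, B = True, C = True, D = False, E = False, F = True works.
So A=F, B=T, C=T, D=F, E=F, F=T is a satisfying assignment.

SATISFIABLE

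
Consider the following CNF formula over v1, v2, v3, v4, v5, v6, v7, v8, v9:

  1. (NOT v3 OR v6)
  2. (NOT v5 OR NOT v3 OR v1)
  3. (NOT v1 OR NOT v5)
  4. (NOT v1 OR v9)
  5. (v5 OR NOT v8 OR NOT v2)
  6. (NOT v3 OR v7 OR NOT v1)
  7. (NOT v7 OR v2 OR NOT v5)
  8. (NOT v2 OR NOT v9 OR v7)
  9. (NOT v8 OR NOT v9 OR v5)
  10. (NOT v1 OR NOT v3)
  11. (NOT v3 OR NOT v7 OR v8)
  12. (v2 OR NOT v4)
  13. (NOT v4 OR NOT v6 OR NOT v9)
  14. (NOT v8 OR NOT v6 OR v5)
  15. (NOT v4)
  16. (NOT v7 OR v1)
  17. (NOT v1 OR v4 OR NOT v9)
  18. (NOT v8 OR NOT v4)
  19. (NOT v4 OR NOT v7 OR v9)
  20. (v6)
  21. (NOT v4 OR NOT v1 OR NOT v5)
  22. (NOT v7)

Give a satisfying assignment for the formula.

v1=F, v2=F, v3=F, v4=F, v5=T, v6=T, v7=F, v8=T, v9=F

Check each clause:
  1. (v6 OR NOT v3) — NOT v3 is true.
  2. (v1 OR NOT v5 OR NOT v3) — NOT v3 is true.
  3. (NOT v1 OR NOT v5) — NOT v1 is true.
  4. (v9 OR NOT v1) — NOT v1 is true.
  5. (NOT v2 OR v5 OR NOT v8) — v5 is true.
  6. (NOT v3 OR NOT v1 OR v7) — NOT v3 is true.
  7. (NOT v5 OR NOT v7 OR v2) — NOT v7 is true.
  8. (NOT v9 OR NOT v2 OR v7) — NOT v9 is true.
  9. (NOT v8 OR NOT v9 OR v5) — v5 is true.
  10. (NOT v3 OR NOT v1) — NOT v3 is true.
  11. (NOT v3 OR v8 OR NOT v7) — v8 is true.
  12. (v2 OR NOT v4) — NOT v4 is true.
  13. (NOT v6 OR NOT v4 OR NOT v9) — NOT v4 is true.
  14. (NOT v6 OR v5 OR NOT v8) — v5 is true.
  15. (NOT v4) — NOT v4 is true.
  16. (NOT v7 OR v1) — NOT v7 is true.
  17. (NOT v9 OR NOT v1 OR v4) — NOT v1 is true.
  18. (NOT v8 OR NOT v4) — NOT v4 is true.
  19. (v9 OR NOT v4 OR NOT v7) — NOT v4 is true.
  20. (v6) — v6 is true.
  21. (NOT v5 OR NOT v1 OR NOT v4) — NOT v4 is true.
  22. (NOT v7) — NOT v7 is true.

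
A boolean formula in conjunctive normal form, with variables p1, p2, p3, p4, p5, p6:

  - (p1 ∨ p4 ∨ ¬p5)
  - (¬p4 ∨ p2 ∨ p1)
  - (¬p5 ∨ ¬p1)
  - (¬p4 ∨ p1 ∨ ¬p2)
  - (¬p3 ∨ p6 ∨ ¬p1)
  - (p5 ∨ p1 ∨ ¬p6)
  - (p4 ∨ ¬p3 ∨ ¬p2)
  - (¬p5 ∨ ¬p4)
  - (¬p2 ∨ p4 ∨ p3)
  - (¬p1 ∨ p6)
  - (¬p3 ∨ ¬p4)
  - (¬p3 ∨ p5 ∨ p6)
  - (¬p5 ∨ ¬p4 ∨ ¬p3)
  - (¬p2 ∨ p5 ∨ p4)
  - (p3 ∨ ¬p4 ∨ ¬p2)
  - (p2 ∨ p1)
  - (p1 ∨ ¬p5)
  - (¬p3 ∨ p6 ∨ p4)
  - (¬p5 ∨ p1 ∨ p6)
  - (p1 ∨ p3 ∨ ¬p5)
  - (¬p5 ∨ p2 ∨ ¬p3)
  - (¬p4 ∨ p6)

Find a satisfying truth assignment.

Branch on p1: take p1 = True.
  then p5 is forced to False.
  then p6 is forced to True.
Branch on p2: take p2 = False.
Set p3 = False and propagate.
p4 is now unconstrained; take p4 = True.
Every clause has at least one true literal under this assignment.

p1 = True, p2 = False, p3 = False, p4 = True, p5 = False, p6 = True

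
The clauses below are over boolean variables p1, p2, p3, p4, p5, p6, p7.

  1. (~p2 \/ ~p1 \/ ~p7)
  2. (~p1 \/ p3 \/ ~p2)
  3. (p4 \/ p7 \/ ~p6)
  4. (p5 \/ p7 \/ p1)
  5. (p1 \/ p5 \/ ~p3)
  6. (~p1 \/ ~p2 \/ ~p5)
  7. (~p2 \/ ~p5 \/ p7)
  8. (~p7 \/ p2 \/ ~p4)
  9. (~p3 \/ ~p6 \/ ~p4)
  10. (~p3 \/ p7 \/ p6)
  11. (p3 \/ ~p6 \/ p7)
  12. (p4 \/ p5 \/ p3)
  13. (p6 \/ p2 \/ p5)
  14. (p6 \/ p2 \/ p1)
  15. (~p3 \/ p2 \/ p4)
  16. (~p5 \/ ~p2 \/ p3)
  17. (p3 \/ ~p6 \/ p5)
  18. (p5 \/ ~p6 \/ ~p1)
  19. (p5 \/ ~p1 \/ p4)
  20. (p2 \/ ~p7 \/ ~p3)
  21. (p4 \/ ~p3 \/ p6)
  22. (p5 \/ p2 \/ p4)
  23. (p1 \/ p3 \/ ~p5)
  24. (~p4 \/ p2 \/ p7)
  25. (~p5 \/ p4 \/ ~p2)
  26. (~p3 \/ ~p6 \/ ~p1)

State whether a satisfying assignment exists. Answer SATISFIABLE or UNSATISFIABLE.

Try p1 = False.
Try p2 = True.
The remaining clauses are satisfied by p3 = True, p4 = True, p5 = True, p6 = False, p7 = True.
Every clause has at least one true literal under this assignment.
So p1 = False, p2 = True, p3 = True, p4 = True, p5 = True, p6 = False, p7 = True is a satisfying assignment.

SATISFIABLE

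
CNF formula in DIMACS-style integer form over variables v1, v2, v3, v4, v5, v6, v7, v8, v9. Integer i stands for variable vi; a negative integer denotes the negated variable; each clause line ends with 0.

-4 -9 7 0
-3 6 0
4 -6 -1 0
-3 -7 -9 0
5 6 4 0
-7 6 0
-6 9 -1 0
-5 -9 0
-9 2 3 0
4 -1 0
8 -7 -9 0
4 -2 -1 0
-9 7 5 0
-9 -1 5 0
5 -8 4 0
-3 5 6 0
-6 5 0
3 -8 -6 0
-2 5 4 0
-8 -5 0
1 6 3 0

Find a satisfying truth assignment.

v1=T, v2=F, v3=F, v4=T, v5=T, v6=F, v7=F, v8=F, v9=F

Try v1 = True.
  then v4 is forced to True.
Branch on v2: take v2 = False.
Try v3 = False.
  then v9 is forced to False.
  then v6 is forced to False.
  then v7 is forced to False.
For the remaining variables, v5 = True, v8 = False works.
Every clause has at least one true literal under this assignment.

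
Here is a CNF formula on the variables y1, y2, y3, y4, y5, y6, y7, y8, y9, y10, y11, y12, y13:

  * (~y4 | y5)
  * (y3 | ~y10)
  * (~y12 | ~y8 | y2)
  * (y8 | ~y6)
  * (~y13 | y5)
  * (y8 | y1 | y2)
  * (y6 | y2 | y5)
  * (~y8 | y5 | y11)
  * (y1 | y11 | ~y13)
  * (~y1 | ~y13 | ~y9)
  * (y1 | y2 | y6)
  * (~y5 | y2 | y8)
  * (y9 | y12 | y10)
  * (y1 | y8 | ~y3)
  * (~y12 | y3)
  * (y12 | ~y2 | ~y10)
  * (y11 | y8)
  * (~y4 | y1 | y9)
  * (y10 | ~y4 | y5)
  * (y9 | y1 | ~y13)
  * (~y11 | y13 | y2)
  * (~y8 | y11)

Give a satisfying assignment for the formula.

y1 = T, y2 = T, y3 = T, y4 = F, y5 = T, y6 = T, y7 = F, y8 = T, y9 = F, y10 = F, y11 = T, y12 = T, y13 = T

y4 occurs only negated in the remaining clauses — set y4 = False.
Set y1 = True and propagate.
Try y2 = True.
Branch on y3: take y3 = True.
For the remaining variables, y5 = True, y6 = True, y7 = False, y8 = True, y9 = False, y10 = False, y11 = True, y12 = True, y13 = True works.
Every clause has at least one true literal under this assignment.
Check each clause:
  1. (~y4 | y5) — ~y4 is true.
  2. (y3 | ~y10) — y3 is true.
  3. (y2 | ~y12 | ~y8) — y2 is true.
  4. (y8 | ~y6) — y8 is true.
  5. (y5 | ~y13) — y5 is true.
  6. (y1 | y8 | y2) — y8 is true.
  7. (y6 | y2 | y5) — y2 is true.
  8. (y5 | y11 | ~y8) — y11 is true.
  9. (~y13 | y11 | y1) — y1 is true.
  10. (~y9 | ~y1 | ~y13) — ~y9 is true.
  11. (y6 | y1 | y2) — y1 is true.
  12. (y8 | y2 | ~y5) — y8 is true.
  13. (y9 | y12 | y10) — y12 is true.
  14. (y1 | y8 | ~y3) — y8 is true.
  15. (~y12 | y3) — y3 is true.
  16. (~y10 | y12 | ~y2) — y12 is true.
  17. (y8 | y11) — y8 is true.
  18. (y1 | ~y4 | y9) — y1 is true.
  19. (y10 | ~y4 | y5) — ~y4 is true.
  20. (~y13 | y9 | y1) — y1 is true.
  21. (y13 | y2 | ~y11) — y2 is true.
  22. (~y8 | y11) — y11 is true.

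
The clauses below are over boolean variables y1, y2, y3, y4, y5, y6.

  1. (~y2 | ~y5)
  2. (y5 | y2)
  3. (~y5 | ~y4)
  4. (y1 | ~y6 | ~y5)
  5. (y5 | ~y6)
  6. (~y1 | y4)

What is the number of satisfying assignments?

8

Satisfying assignments:
  y1=0 y2=0 y3=0 y4=0 y5=1 y6=0
  y1=0 y2=0 y3=1 y4=0 y5=1 y6=0
  y1=0 y2=1 y3=0 y4=0 y5=0 y6=0
  y1=0 y2=1 y3=0 y4=1 y5=0 y6=0
  y1=0 y2=1 y3=1 y4=0 y5=0 y6=0
  y1=0 y2=1 y3=1 y4=1 y5=0 y6=0
  y1=1 y2=1 y3=0 y4=1 y5=0 y6=0
  y1=1 y2=1 y3=1 y4=1 y5=0 y6=0
That's 8 in total.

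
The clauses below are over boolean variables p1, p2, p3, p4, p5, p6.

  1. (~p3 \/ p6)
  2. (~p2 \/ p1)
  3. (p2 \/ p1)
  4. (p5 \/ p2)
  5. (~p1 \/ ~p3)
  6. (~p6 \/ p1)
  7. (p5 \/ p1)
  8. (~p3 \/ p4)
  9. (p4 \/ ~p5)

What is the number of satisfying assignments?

8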